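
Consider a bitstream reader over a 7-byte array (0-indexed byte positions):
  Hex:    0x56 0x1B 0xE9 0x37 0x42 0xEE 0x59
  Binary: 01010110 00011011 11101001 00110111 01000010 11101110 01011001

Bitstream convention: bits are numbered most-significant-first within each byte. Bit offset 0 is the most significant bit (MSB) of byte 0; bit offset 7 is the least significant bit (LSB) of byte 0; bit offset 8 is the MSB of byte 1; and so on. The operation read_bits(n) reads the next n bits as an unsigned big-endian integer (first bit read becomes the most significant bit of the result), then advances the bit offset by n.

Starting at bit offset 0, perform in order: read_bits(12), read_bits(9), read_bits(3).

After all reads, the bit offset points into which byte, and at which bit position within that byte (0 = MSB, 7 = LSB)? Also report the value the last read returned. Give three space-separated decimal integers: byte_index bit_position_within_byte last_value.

Answer: 3 0 1

Derivation:
Read 1: bits[0:12] width=12 -> value=1377 (bin 010101100001); offset now 12 = byte 1 bit 4; 44 bits remain
Read 2: bits[12:21] width=9 -> value=381 (bin 101111101); offset now 21 = byte 2 bit 5; 35 bits remain
Read 3: bits[21:24] width=3 -> value=1 (bin 001); offset now 24 = byte 3 bit 0; 32 bits remain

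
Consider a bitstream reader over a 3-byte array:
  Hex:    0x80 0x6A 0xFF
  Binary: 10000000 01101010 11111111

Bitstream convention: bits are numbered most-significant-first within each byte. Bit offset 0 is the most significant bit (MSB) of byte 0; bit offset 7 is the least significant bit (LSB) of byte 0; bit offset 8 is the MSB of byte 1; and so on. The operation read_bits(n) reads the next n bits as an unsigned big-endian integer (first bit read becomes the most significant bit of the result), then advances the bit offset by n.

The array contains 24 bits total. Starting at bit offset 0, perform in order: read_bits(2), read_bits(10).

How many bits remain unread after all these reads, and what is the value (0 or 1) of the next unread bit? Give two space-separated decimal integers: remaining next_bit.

Answer: 12 1

Derivation:
Read 1: bits[0:2] width=2 -> value=2 (bin 10); offset now 2 = byte 0 bit 2; 22 bits remain
Read 2: bits[2:12] width=10 -> value=6 (bin 0000000110); offset now 12 = byte 1 bit 4; 12 bits remain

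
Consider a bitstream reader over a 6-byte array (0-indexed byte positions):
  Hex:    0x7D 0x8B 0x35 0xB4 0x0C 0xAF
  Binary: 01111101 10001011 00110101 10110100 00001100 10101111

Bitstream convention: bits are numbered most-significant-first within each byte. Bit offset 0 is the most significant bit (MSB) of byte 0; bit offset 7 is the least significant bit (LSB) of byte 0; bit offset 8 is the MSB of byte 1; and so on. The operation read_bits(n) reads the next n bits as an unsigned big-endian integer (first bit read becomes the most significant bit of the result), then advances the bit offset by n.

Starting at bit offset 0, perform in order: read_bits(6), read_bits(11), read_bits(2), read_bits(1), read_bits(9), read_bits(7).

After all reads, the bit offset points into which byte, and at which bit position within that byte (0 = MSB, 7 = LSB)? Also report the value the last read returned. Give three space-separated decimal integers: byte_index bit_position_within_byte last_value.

Answer: 4 4 64

Derivation:
Read 1: bits[0:6] width=6 -> value=31 (bin 011111); offset now 6 = byte 0 bit 6; 42 bits remain
Read 2: bits[6:17] width=11 -> value=790 (bin 01100010110); offset now 17 = byte 2 bit 1; 31 bits remain
Read 3: bits[17:19] width=2 -> value=1 (bin 01); offset now 19 = byte 2 bit 3; 29 bits remain
Read 4: bits[19:20] width=1 -> value=1 (bin 1); offset now 20 = byte 2 bit 4; 28 bits remain
Read 5: bits[20:29] width=9 -> value=182 (bin 010110110); offset now 29 = byte 3 bit 5; 19 bits remain
Read 6: bits[29:36] width=7 -> value=64 (bin 1000000); offset now 36 = byte 4 bit 4; 12 bits remain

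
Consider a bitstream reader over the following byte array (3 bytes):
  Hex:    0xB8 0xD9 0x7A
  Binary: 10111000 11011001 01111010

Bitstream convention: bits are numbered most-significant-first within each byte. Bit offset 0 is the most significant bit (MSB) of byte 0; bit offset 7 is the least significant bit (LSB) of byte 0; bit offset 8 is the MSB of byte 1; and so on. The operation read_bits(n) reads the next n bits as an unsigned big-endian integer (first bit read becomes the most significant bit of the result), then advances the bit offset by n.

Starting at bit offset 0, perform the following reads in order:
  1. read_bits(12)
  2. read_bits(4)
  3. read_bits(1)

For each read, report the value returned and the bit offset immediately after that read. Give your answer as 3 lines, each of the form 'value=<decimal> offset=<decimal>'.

Answer: value=2957 offset=12
value=9 offset=16
value=0 offset=17

Derivation:
Read 1: bits[0:12] width=12 -> value=2957 (bin 101110001101); offset now 12 = byte 1 bit 4; 12 bits remain
Read 2: bits[12:16] width=4 -> value=9 (bin 1001); offset now 16 = byte 2 bit 0; 8 bits remain
Read 3: bits[16:17] width=1 -> value=0 (bin 0); offset now 17 = byte 2 bit 1; 7 bits remain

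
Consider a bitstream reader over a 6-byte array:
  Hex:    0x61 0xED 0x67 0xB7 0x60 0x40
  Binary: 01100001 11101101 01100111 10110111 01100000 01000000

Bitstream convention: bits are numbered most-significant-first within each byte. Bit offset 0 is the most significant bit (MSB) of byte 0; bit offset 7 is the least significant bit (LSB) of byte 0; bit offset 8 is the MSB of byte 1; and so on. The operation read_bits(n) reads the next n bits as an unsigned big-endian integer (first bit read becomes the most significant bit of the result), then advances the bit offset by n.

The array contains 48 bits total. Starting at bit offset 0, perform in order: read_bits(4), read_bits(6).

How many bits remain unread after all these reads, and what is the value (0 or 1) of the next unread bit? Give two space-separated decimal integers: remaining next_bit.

Read 1: bits[0:4] width=4 -> value=6 (bin 0110); offset now 4 = byte 0 bit 4; 44 bits remain
Read 2: bits[4:10] width=6 -> value=7 (bin 000111); offset now 10 = byte 1 bit 2; 38 bits remain

Answer: 38 1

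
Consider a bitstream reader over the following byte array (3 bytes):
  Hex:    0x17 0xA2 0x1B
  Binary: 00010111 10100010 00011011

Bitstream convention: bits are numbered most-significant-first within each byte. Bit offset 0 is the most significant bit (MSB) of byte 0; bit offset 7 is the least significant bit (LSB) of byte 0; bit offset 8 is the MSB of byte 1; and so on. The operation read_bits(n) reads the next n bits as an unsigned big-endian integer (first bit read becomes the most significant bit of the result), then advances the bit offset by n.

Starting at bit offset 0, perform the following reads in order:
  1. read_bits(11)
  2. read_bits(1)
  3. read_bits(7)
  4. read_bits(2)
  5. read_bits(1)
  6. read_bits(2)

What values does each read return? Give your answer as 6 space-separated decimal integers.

Read 1: bits[0:11] width=11 -> value=189 (bin 00010111101); offset now 11 = byte 1 bit 3; 13 bits remain
Read 2: bits[11:12] width=1 -> value=0 (bin 0); offset now 12 = byte 1 bit 4; 12 bits remain
Read 3: bits[12:19] width=7 -> value=16 (bin 0010000); offset now 19 = byte 2 bit 3; 5 bits remain
Read 4: bits[19:21] width=2 -> value=3 (bin 11); offset now 21 = byte 2 bit 5; 3 bits remain
Read 5: bits[21:22] width=1 -> value=0 (bin 0); offset now 22 = byte 2 bit 6; 2 bits remain
Read 6: bits[22:24] width=2 -> value=3 (bin 11); offset now 24 = byte 3 bit 0; 0 bits remain

Answer: 189 0 16 3 0 3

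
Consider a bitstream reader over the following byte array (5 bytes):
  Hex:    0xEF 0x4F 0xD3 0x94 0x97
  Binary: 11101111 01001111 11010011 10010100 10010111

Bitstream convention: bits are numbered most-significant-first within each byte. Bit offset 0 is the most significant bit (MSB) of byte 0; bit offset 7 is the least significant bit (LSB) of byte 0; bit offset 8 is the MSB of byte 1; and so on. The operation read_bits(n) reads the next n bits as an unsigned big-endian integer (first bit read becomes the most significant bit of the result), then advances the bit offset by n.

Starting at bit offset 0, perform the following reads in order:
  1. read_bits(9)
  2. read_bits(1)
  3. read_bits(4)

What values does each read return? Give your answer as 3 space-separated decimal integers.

Read 1: bits[0:9] width=9 -> value=478 (bin 111011110); offset now 9 = byte 1 bit 1; 31 bits remain
Read 2: bits[9:10] width=1 -> value=1 (bin 1); offset now 10 = byte 1 bit 2; 30 bits remain
Read 3: bits[10:14] width=4 -> value=3 (bin 0011); offset now 14 = byte 1 bit 6; 26 bits remain

Answer: 478 1 3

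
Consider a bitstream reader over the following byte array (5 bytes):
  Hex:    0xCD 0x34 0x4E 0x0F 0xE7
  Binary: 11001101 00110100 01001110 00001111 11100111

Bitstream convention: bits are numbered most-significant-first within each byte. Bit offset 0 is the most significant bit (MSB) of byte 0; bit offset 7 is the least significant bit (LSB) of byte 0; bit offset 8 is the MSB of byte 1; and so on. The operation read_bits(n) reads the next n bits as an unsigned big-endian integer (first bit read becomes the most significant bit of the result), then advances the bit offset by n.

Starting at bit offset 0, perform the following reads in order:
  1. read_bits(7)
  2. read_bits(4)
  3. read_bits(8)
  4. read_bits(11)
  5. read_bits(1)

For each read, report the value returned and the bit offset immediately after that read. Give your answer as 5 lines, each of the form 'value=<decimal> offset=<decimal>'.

Read 1: bits[0:7] width=7 -> value=102 (bin 1100110); offset now 7 = byte 0 bit 7; 33 bits remain
Read 2: bits[7:11] width=4 -> value=9 (bin 1001); offset now 11 = byte 1 bit 3; 29 bits remain
Read 3: bits[11:19] width=8 -> value=162 (bin 10100010); offset now 19 = byte 2 bit 3; 21 bits remain
Read 4: bits[19:30] width=11 -> value=899 (bin 01110000011); offset now 30 = byte 3 bit 6; 10 bits remain
Read 5: bits[30:31] width=1 -> value=1 (bin 1); offset now 31 = byte 3 bit 7; 9 bits remain

Answer: value=102 offset=7
value=9 offset=11
value=162 offset=19
value=899 offset=30
value=1 offset=31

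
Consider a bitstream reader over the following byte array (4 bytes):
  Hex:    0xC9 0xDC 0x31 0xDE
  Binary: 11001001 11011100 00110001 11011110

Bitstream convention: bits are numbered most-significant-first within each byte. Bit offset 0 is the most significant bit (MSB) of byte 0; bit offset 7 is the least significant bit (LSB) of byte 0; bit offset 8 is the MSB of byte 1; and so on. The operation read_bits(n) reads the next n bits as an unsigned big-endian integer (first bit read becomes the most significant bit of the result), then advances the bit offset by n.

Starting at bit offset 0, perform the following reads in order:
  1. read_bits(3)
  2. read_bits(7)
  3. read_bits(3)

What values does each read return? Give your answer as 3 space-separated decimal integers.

Read 1: bits[0:3] width=3 -> value=6 (bin 110); offset now 3 = byte 0 bit 3; 29 bits remain
Read 2: bits[3:10] width=7 -> value=39 (bin 0100111); offset now 10 = byte 1 bit 2; 22 bits remain
Read 3: bits[10:13] width=3 -> value=3 (bin 011); offset now 13 = byte 1 bit 5; 19 bits remain

Answer: 6 39 3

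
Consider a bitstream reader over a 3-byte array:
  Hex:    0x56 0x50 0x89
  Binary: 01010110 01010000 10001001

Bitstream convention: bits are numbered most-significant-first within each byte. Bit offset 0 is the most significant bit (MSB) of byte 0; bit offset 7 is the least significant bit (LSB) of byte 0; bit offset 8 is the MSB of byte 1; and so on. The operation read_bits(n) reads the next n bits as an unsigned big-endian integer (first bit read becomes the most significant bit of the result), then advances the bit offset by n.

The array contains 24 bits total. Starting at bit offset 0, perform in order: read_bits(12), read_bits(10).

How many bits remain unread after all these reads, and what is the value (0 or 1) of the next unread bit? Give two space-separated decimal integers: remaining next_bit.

Answer: 2 0

Derivation:
Read 1: bits[0:12] width=12 -> value=1381 (bin 010101100101); offset now 12 = byte 1 bit 4; 12 bits remain
Read 2: bits[12:22] width=10 -> value=34 (bin 0000100010); offset now 22 = byte 2 bit 6; 2 bits remain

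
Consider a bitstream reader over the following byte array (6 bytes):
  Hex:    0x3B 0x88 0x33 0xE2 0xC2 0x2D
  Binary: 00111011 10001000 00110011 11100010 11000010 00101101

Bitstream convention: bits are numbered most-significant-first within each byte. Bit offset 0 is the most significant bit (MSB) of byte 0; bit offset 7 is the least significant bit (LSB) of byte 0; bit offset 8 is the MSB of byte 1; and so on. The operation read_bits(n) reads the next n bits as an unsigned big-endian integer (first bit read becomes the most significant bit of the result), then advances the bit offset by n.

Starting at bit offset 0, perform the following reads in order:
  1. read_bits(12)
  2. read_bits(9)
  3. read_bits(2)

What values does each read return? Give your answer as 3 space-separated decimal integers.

Read 1: bits[0:12] width=12 -> value=952 (bin 001110111000); offset now 12 = byte 1 bit 4; 36 bits remain
Read 2: bits[12:21] width=9 -> value=262 (bin 100000110); offset now 21 = byte 2 bit 5; 27 bits remain
Read 3: bits[21:23] width=2 -> value=1 (bin 01); offset now 23 = byte 2 bit 7; 25 bits remain

Answer: 952 262 1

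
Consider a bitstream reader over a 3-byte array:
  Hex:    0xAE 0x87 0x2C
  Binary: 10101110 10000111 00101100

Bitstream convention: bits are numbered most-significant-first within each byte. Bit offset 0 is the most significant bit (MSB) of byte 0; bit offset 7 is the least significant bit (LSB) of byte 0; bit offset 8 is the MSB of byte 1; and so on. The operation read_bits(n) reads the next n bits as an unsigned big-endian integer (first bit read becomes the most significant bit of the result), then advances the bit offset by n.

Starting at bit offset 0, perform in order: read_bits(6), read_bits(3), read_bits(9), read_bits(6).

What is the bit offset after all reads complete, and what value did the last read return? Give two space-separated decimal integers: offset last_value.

Read 1: bits[0:6] width=6 -> value=43 (bin 101011); offset now 6 = byte 0 bit 6; 18 bits remain
Read 2: bits[6:9] width=3 -> value=5 (bin 101); offset now 9 = byte 1 bit 1; 15 bits remain
Read 3: bits[9:18] width=9 -> value=28 (bin 000011100); offset now 18 = byte 2 bit 2; 6 bits remain
Read 4: bits[18:24] width=6 -> value=44 (bin 101100); offset now 24 = byte 3 bit 0; 0 bits remain

Answer: 24 44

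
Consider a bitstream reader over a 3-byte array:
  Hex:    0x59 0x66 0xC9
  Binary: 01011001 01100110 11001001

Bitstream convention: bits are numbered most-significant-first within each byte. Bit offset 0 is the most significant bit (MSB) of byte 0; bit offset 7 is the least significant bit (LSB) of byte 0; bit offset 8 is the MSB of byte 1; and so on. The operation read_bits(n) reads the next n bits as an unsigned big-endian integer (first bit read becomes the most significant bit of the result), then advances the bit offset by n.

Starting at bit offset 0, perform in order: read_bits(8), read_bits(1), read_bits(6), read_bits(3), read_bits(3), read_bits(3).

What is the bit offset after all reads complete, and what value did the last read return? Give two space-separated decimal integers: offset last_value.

Read 1: bits[0:8] width=8 -> value=89 (bin 01011001); offset now 8 = byte 1 bit 0; 16 bits remain
Read 2: bits[8:9] width=1 -> value=0 (bin 0); offset now 9 = byte 1 bit 1; 15 bits remain
Read 3: bits[9:15] width=6 -> value=51 (bin 110011); offset now 15 = byte 1 bit 7; 9 bits remain
Read 4: bits[15:18] width=3 -> value=3 (bin 011); offset now 18 = byte 2 bit 2; 6 bits remain
Read 5: bits[18:21] width=3 -> value=1 (bin 001); offset now 21 = byte 2 bit 5; 3 bits remain
Read 6: bits[21:24] width=3 -> value=1 (bin 001); offset now 24 = byte 3 bit 0; 0 bits remain

Answer: 24 1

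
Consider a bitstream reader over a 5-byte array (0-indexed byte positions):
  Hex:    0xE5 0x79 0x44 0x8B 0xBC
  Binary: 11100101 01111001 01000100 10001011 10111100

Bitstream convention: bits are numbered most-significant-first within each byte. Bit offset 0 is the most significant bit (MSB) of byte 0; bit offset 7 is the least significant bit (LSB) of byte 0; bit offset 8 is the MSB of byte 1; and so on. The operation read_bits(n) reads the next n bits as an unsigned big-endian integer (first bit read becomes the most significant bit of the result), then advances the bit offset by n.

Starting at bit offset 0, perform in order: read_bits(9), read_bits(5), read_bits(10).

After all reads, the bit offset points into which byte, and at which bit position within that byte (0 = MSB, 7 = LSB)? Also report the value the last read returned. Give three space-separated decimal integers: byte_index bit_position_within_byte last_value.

Read 1: bits[0:9] width=9 -> value=458 (bin 111001010); offset now 9 = byte 1 bit 1; 31 bits remain
Read 2: bits[9:14] width=5 -> value=30 (bin 11110); offset now 14 = byte 1 bit 6; 26 bits remain
Read 3: bits[14:24] width=10 -> value=324 (bin 0101000100); offset now 24 = byte 3 bit 0; 16 bits remain

Answer: 3 0 324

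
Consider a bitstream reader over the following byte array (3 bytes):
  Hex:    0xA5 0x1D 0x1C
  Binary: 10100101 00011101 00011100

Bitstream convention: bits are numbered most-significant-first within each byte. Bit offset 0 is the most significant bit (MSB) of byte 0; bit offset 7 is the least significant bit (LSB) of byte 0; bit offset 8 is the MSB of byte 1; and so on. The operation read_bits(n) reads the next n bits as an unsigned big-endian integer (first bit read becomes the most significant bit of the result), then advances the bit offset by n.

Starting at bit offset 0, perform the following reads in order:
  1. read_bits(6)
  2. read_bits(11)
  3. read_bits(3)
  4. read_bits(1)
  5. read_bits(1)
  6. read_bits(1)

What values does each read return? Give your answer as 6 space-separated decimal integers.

Read 1: bits[0:6] width=6 -> value=41 (bin 101001); offset now 6 = byte 0 bit 6; 18 bits remain
Read 2: bits[6:17] width=11 -> value=570 (bin 01000111010); offset now 17 = byte 2 bit 1; 7 bits remain
Read 3: bits[17:20] width=3 -> value=1 (bin 001); offset now 20 = byte 2 bit 4; 4 bits remain
Read 4: bits[20:21] width=1 -> value=1 (bin 1); offset now 21 = byte 2 bit 5; 3 bits remain
Read 5: bits[21:22] width=1 -> value=1 (bin 1); offset now 22 = byte 2 bit 6; 2 bits remain
Read 6: bits[22:23] width=1 -> value=0 (bin 0); offset now 23 = byte 2 bit 7; 1 bits remain

Answer: 41 570 1 1 1 0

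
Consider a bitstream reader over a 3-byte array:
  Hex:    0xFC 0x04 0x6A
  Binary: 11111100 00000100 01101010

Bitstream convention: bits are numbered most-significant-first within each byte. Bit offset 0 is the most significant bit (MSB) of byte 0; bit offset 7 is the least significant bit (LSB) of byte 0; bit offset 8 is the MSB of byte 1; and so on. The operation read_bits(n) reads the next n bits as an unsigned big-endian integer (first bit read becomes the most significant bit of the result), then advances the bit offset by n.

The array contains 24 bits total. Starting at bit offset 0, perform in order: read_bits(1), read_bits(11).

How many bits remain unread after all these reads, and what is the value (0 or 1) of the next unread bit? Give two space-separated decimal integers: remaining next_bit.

Answer: 12 0

Derivation:
Read 1: bits[0:1] width=1 -> value=1 (bin 1); offset now 1 = byte 0 bit 1; 23 bits remain
Read 2: bits[1:12] width=11 -> value=1984 (bin 11111000000); offset now 12 = byte 1 bit 4; 12 bits remain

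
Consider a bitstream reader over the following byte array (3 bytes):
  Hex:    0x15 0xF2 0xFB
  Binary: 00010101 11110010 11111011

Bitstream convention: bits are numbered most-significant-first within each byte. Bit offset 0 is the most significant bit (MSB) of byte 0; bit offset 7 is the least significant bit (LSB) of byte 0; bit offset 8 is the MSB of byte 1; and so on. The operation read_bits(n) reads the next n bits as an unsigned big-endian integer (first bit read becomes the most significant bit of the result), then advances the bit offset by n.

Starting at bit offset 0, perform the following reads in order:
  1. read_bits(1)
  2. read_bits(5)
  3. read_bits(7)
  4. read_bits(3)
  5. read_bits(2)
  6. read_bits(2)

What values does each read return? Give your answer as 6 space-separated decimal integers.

Answer: 0 5 62 2 3 3

Derivation:
Read 1: bits[0:1] width=1 -> value=0 (bin 0); offset now 1 = byte 0 bit 1; 23 bits remain
Read 2: bits[1:6] width=5 -> value=5 (bin 00101); offset now 6 = byte 0 bit 6; 18 bits remain
Read 3: bits[6:13] width=7 -> value=62 (bin 0111110); offset now 13 = byte 1 bit 5; 11 bits remain
Read 4: bits[13:16] width=3 -> value=2 (bin 010); offset now 16 = byte 2 bit 0; 8 bits remain
Read 5: bits[16:18] width=2 -> value=3 (bin 11); offset now 18 = byte 2 bit 2; 6 bits remain
Read 6: bits[18:20] width=2 -> value=3 (bin 11); offset now 20 = byte 2 bit 4; 4 bits remain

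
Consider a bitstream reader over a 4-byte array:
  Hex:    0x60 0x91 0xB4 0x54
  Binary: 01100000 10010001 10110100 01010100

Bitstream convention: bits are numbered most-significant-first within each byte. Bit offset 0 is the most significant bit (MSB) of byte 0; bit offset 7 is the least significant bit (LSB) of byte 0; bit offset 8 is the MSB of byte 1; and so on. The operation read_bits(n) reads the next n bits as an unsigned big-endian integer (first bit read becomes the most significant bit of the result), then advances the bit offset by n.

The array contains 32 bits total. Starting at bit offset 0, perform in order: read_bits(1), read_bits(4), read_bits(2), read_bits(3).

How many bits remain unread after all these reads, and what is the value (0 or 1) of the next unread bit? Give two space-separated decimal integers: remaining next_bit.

Read 1: bits[0:1] width=1 -> value=0 (bin 0); offset now 1 = byte 0 bit 1; 31 bits remain
Read 2: bits[1:5] width=4 -> value=12 (bin 1100); offset now 5 = byte 0 bit 5; 27 bits remain
Read 3: bits[5:7] width=2 -> value=0 (bin 00); offset now 7 = byte 0 bit 7; 25 bits remain
Read 4: bits[7:10] width=3 -> value=2 (bin 010); offset now 10 = byte 1 bit 2; 22 bits remain

Answer: 22 0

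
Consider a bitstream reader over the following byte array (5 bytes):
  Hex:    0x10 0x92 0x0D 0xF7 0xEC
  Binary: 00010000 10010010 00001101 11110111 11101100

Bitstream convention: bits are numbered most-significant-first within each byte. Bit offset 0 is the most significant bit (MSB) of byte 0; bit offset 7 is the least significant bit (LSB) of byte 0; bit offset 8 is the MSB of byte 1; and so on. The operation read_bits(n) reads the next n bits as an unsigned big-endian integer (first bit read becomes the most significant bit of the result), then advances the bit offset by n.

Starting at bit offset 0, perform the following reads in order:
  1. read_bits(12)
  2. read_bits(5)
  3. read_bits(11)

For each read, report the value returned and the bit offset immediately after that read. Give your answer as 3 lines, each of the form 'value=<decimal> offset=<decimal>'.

Answer: value=265 offset=12
value=4 offset=17
value=223 offset=28

Derivation:
Read 1: bits[0:12] width=12 -> value=265 (bin 000100001001); offset now 12 = byte 1 bit 4; 28 bits remain
Read 2: bits[12:17] width=5 -> value=4 (bin 00100); offset now 17 = byte 2 bit 1; 23 bits remain
Read 3: bits[17:28] width=11 -> value=223 (bin 00011011111); offset now 28 = byte 3 bit 4; 12 bits remain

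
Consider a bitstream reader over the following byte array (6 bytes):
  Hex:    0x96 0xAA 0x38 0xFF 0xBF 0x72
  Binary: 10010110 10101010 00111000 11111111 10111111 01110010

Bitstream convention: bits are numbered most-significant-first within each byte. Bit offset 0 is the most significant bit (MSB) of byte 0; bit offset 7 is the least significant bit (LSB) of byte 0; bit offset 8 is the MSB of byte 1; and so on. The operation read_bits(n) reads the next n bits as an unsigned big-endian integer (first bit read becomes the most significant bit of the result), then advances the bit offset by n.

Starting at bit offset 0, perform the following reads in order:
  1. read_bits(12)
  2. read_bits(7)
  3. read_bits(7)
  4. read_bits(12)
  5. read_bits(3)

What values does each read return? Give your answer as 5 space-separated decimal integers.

Read 1: bits[0:12] width=12 -> value=2410 (bin 100101101010); offset now 12 = byte 1 bit 4; 36 bits remain
Read 2: bits[12:19] width=7 -> value=81 (bin 1010001); offset now 19 = byte 2 bit 3; 29 bits remain
Read 3: bits[19:26] width=7 -> value=99 (bin 1100011); offset now 26 = byte 3 bit 2; 22 bits remain
Read 4: bits[26:38] width=12 -> value=4079 (bin 111111101111); offset now 38 = byte 4 bit 6; 10 bits remain
Read 5: bits[38:41] width=3 -> value=6 (bin 110); offset now 41 = byte 5 bit 1; 7 bits remain

Answer: 2410 81 99 4079 6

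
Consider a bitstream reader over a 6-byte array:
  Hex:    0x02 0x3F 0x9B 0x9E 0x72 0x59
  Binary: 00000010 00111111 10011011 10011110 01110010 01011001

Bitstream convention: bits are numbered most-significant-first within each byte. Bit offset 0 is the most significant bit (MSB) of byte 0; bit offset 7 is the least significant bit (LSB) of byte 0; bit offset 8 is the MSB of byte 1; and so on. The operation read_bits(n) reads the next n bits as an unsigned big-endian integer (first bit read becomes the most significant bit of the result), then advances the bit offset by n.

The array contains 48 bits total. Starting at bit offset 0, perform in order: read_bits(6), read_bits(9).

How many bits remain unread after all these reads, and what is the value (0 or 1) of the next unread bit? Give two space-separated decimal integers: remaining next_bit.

Read 1: bits[0:6] width=6 -> value=0 (bin 000000); offset now 6 = byte 0 bit 6; 42 bits remain
Read 2: bits[6:15] width=9 -> value=287 (bin 100011111); offset now 15 = byte 1 bit 7; 33 bits remain

Answer: 33 1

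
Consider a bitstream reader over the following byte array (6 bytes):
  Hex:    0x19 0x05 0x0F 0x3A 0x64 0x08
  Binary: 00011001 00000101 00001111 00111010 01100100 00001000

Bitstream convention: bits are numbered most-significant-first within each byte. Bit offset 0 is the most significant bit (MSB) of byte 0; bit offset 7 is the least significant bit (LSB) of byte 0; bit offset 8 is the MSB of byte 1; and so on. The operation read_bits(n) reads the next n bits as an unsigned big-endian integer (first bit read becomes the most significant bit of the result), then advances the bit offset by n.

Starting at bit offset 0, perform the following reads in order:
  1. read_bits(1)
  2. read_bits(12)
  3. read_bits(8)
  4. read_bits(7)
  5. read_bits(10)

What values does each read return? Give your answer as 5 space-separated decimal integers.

Read 1: bits[0:1] width=1 -> value=0 (bin 0); offset now 1 = byte 0 bit 1; 47 bits remain
Read 2: bits[1:13] width=12 -> value=800 (bin 001100100000); offset now 13 = byte 1 bit 5; 35 bits remain
Read 3: bits[13:21] width=8 -> value=161 (bin 10100001); offset now 21 = byte 2 bit 5; 27 bits remain
Read 4: bits[21:28] width=7 -> value=115 (bin 1110011); offset now 28 = byte 3 bit 4; 20 bits remain
Read 5: bits[28:38] width=10 -> value=665 (bin 1010011001); offset now 38 = byte 4 bit 6; 10 bits remain

Answer: 0 800 161 115 665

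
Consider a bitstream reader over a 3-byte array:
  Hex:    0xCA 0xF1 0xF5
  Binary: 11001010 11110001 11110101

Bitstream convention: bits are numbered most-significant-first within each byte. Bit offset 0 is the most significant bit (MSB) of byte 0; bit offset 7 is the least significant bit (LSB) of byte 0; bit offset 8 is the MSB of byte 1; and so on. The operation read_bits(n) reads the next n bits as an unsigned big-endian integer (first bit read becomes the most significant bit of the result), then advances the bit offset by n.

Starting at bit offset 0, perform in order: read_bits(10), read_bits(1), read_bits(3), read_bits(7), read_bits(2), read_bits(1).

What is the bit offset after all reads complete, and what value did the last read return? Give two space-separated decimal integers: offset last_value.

Read 1: bits[0:10] width=10 -> value=811 (bin 1100101011); offset now 10 = byte 1 bit 2; 14 bits remain
Read 2: bits[10:11] width=1 -> value=1 (bin 1); offset now 11 = byte 1 bit 3; 13 bits remain
Read 3: bits[11:14] width=3 -> value=4 (bin 100); offset now 14 = byte 1 bit 6; 10 bits remain
Read 4: bits[14:21] width=7 -> value=62 (bin 0111110); offset now 21 = byte 2 bit 5; 3 bits remain
Read 5: bits[21:23] width=2 -> value=2 (bin 10); offset now 23 = byte 2 bit 7; 1 bits remain
Read 6: bits[23:24] width=1 -> value=1 (bin 1); offset now 24 = byte 3 bit 0; 0 bits remain

Answer: 24 1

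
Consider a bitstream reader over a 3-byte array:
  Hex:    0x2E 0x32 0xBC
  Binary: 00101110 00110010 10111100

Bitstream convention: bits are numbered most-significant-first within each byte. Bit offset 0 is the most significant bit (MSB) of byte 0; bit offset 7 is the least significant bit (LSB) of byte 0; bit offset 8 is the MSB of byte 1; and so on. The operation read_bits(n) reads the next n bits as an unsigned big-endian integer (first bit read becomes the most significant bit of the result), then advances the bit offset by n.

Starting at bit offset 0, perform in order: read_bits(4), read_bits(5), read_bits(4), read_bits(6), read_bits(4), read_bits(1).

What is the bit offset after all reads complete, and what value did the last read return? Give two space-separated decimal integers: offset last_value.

Read 1: bits[0:4] width=4 -> value=2 (bin 0010); offset now 4 = byte 0 bit 4; 20 bits remain
Read 2: bits[4:9] width=5 -> value=28 (bin 11100); offset now 9 = byte 1 bit 1; 15 bits remain
Read 3: bits[9:13] width=4 -> value=6 (bin 0110); offset now 13 = byte 1 bit 5; 11 bits remain
Read 4: bits[13:19] width=6 -> value=21 (bin 010101); offset now 19 = byte 2 bit 3; 5 bits remain
Read 5: bits[19:23] width=4 -> value=14 (bin 1110); offset now 23 = byte 2 bit 7; 1 bits remain
Read 6: bits[23:24] width=1 -> value=0 (bin 0); offset now 24 = byte 3 bit 0; 0 bits remain

Answer: 24 0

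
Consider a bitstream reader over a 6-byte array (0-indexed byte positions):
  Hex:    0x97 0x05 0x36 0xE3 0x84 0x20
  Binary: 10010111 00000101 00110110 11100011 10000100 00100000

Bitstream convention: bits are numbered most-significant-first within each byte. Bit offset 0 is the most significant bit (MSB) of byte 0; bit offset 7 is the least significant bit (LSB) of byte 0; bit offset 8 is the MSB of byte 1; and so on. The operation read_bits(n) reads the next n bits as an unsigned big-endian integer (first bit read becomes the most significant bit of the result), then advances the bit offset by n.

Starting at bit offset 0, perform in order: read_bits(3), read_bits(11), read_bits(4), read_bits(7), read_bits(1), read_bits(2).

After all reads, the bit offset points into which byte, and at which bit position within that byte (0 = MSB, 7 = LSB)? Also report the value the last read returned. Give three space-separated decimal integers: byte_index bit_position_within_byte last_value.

Read 1: bits[0:3] width=3 -> value=4 (bin 100); offset now 3 = byte 0 bit 3; 45 bits remain
Read 2: bits[3:14] width=11 -> value=1473 (bin 10111000001); offset now 14 = byte 1 bit 6; 34 bits remain
Read 3: bits[14:18] width=4 -> value=4 (bin 0100); offset now 18 = byte 2 bit 2; 30 bits remain
Read 4: bits[18:25] width=7 -> value=109 (bin 1101101); offset now 25 = byte 3 bit 1; 23 bits remain
Read 5: bits[25:26] width=1 -> value=1 (bin 1); offset now 26 = byte 3 bit 2; 22 bits remain
Read 6: bits[26:28] width=2 -> value=2 (bin 10); offset now 28 = byte 3 bit 4; 20 bits remain

Answer: 3 4 2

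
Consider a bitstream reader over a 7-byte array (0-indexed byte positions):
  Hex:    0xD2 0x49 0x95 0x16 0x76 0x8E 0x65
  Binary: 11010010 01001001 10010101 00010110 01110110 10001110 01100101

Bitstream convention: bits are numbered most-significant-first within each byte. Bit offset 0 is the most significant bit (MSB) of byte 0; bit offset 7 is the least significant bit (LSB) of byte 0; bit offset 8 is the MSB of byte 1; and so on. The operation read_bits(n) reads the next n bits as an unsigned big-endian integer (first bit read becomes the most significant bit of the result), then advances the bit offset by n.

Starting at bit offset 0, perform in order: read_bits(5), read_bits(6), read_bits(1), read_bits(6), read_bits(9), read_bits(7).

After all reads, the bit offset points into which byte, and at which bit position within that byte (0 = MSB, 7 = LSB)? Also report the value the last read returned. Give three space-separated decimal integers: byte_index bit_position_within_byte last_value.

Answer: 4 2 89

Derivation:
Read 1: bits[0:5] width=5 -> value=26 (bin 11010); offset now 5 = byte 0 bit 5; 51 bits remain
Read 2: bits[5:11] width=6 -> value=18 (bin 010010); offset now 11 = byte 1 bit 3; 45 bits remain
Read 3: bits[11:12] width=1 -> value=0 (bin 0); offset now 12 = byte 1 bit 4; 44 bits remain
Read 4: bits[12:18] width=6 -> value=38 (bin 100110); offset now 18 = byte 2 bit 2; 38 bits remain
Read 5: bits[18:27] width=9 -> value=168 (bin 010101000); offset now 27 = byte 3 bit 3; 29 bits remain
Read 6: bits[27:34] width=7 -> value=89 (bin 1011001); offset now 34 = byte 4 bit 2; 22 bits remain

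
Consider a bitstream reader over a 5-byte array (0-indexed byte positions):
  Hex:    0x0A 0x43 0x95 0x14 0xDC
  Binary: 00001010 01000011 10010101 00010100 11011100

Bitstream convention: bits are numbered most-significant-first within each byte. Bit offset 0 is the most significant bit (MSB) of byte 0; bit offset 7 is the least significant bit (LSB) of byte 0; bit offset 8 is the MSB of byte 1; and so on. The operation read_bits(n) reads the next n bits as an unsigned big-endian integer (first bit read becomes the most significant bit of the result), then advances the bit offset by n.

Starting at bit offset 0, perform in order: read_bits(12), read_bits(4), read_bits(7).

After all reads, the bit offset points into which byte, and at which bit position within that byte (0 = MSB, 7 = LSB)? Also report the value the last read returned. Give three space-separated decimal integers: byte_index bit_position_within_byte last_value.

Read 1: bits[0:12] width=12 -> value=164 (bin 000010100100); offset now 12 = byte 1 bit 4; 28 bits remain
Read 2: bits[12:16] width=4 -> value=3 (bin 0011); offset now 16 = byte 2 bit 0; 24 bits remain
Read 3: bits[16:23] width=7 -> value=74 (bin 1001010); offset now 23 = byte 2 bit 7; 17 bits remain

Answer: 2 7 74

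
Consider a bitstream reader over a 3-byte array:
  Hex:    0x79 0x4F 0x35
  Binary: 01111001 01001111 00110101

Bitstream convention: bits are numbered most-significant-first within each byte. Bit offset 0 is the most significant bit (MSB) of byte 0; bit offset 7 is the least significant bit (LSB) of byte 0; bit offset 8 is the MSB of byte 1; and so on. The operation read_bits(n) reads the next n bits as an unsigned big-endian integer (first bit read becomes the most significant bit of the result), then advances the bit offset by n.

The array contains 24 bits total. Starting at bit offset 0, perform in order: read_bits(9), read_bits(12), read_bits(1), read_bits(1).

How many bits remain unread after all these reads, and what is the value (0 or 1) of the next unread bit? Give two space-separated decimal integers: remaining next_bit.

Read 1: bits[0:9] width=9 -> value=242 (bin 011110010); offset now 9 = byte 1 bit 1; 15 bits remain
Read 2: bits[9:21] width=12 -> value=2534 (bin 100111100110); offset now 21 = byte 2 bit 5; 3 bits remain
Read 3: bits[21:22] width=1 -> value=1 (bin 1); offset now 22 = byte 2 bit 6; 2 bits remain
Read 4: bits[22:23] width=1 -> value=0 (bin 0); offset now 23 = byte 2 bit 7; 1 bits remain

Answer: 1 1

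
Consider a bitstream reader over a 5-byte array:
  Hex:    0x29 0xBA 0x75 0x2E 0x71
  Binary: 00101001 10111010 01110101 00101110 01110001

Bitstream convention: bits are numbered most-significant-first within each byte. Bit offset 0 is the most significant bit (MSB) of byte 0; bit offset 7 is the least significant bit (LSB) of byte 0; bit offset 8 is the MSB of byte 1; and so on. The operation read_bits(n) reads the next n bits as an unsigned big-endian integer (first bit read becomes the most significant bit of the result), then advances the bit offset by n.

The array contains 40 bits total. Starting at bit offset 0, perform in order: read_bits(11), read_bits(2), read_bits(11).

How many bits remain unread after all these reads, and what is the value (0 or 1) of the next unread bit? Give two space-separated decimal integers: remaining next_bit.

Answer: 16 0

Derivation:
Read 1: bits[0:11] width=11 -> value=333 (bin 00101001101); offset now 11 = byte 1 bit 3; 29 bits remain
Read 2: bits[11:13] width=2 -> value=3 (bin 11); offset now 13 = byte 1 bit 5; 27 bits remain
Read 3: bits[13:24] width=11 -> value=629 (bin 01001110101); offset now 24 = byte 3 bit 0; 16 bits remain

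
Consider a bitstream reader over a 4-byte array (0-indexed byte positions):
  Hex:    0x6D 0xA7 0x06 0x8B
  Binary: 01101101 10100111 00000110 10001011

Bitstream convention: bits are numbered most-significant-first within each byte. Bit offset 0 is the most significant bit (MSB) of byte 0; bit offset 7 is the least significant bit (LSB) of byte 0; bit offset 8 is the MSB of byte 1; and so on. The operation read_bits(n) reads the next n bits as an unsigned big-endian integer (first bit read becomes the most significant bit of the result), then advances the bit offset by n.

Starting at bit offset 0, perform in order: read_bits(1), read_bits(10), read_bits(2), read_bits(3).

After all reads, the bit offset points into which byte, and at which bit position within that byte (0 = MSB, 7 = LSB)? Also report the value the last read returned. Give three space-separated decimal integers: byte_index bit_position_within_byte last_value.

Answer: 2 0 7

Derivation:
Read 1: bits[0:1] width=1 -> value=0 (bin 0); offset now 1 = byte 0 bit 1; 31 bits remain
Read 2: bits[1:11] width=10 -> value=877 (bin 1101101101); offset now 11 = byte 1 bit 3; 21 bits remain
Read 3: bits[11:13] width=2 -> value=0 (bin 00); offset now 13 = byte 1 bit 5; 19 bits remain
Read 4: bits[13:16] width=3 -> value=7 (bin 111); offset now 16 = byte 2 bit 0; 16 bits remain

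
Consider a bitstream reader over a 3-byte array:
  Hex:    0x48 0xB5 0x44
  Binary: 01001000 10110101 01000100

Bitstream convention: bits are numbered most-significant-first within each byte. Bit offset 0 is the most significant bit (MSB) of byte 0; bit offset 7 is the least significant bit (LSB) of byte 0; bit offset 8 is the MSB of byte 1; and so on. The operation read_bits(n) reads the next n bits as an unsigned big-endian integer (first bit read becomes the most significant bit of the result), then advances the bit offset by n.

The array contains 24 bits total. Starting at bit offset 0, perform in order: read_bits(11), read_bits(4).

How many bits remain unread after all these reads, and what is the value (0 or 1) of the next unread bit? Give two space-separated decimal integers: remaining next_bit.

Answer: 9 1

Derivation:
Read 1: bits[0:11] width=11 -> value=581 (bin 01001000101); offset now 11 = byte 1 bit 3; 13 bits remain
Read 2: bits[11:15] width=4 -> value=10 (bin 1010); offset now 15 = byte 1 bit 7; 9 bits remain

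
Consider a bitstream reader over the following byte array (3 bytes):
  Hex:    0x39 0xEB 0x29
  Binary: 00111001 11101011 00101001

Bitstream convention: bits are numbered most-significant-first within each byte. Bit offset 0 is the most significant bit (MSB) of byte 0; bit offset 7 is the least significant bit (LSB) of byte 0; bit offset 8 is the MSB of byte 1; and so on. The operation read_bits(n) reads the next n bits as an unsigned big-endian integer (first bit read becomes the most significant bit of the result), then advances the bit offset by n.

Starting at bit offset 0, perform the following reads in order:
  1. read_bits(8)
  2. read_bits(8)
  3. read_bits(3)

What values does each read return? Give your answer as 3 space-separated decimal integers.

Answer: 57 235 1

Derivation:
Read 1: bits[0:8] width=8 -> value=57 (bin 00111001); offset now 8 = byte 1 bit 0; 16 bits remain
Read 2: bits[8:16] width=8 -> value=235 (bin 11101011); offset now 16 = byte 2 bit 0; 8 bits remain
Read 3: bits[16:19] width=3 -> value=1 (bin 001); offset now 19 = byte 2 bit 3; 5 bits remain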